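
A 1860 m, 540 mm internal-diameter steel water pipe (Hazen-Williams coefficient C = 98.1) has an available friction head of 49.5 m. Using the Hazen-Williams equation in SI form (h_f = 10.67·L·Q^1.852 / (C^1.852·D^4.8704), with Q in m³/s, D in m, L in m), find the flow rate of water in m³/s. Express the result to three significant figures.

Q ≈ 0.763 m³/s

Rearranging: Q = [h_f·C^1.852·D^4.8704 / (10.67·L)]^(1/1.852)
Q = [49.5·98.1^1.852·0.540^4.8704 / (10.67·1860)]^0.540 = 0.7627 m³/s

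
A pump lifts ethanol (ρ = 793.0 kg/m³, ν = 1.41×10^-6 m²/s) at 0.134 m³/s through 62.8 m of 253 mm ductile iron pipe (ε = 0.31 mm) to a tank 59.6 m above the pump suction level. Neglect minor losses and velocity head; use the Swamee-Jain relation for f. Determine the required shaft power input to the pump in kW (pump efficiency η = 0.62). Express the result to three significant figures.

P_shaft ≈ 103 kW

V = 4Q/(πD²) = 2.665 m/s; Re = 4.78×10^5; ε/D = 0.00123; f = 0.02131
h_f = f(L/D)V²/2g = 1.915 m
Total head H = z + h_f = 59.6 + 1.915 = 61.52 m
P_hyd = ρgQH = 793.0·9.81·0.134·61.52 = 64.13 kW
P_shaft = P_hyd/η = 64.13/0.62 = 103.4 kW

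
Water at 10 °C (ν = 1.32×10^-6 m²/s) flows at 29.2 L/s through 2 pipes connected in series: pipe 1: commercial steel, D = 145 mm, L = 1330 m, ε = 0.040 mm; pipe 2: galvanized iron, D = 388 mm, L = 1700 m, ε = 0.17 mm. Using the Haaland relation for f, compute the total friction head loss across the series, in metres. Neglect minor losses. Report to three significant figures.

H ≈ 25.7 m

Pipe 1: V = 1.768 m/s, Re = 1.94×10^5, ε/D = 2.76×10^-4, f = 0.01742, h_1 = f(L/D)V²/2g = 25.46 m
Pipe 2: V = 0.2470 m/s, Re = 7.26×10^4, ε/D = 4.38×10^-4, f = 0.02074, h_2 = f(L/D)V²/2g = 0.2825 m
Series → Q common, losses add: H = Σh = 25.74 m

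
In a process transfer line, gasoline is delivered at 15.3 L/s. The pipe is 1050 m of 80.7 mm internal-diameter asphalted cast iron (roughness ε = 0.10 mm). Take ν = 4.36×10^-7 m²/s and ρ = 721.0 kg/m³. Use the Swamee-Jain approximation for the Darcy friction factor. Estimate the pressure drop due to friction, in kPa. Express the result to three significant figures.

Δp ≈ 893 kPa

V = 4Q/(πD²) = 4·0.0153/(π·0.0807²) = 2.991 m/s
Re = VD/ν = 2.991·0.0807/4.36×10^-7 = 5.54×10^5 → turbulent
ε/D = 0.10/80.7 = 0.00124
Swamee-Jain: f = 0.02128
h_f = f(L/D)V²/(2g) = 0.02128·(1050/0.0807)·2.991²/(2·9.81) = 126.3 m
Δp = ρg·h_f = 721.0·9.81·126.3 = 893.2 kPa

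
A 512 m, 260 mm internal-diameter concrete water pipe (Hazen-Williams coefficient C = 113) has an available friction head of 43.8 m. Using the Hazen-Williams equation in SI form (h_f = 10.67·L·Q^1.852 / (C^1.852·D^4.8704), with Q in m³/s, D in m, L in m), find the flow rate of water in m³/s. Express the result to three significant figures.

Rearranging: Q = [h_f·C^1.852·D^4.8704 / (10.67·L)]^(1/1.852)
Q = [43.8·113^1.852·0.260^4.8704 / (10.67·512)]^0.540 = 0.2415 m³/s

Q ≈ 0.241 m³/s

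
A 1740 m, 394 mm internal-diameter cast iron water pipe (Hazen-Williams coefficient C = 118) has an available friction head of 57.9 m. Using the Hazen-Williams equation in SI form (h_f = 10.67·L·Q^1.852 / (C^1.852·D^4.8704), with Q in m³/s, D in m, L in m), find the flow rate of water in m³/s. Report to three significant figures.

Q ≈ 0.452 m³/s

Rearranging: Q = [h_f·C^1.852·D^4.8704 / (10.67·L)]^(1/1.852)
Q = [57.9·118^1.852·0.394^4.8704 / (10.67·1740)]^0.540 = 0.4518 m³/s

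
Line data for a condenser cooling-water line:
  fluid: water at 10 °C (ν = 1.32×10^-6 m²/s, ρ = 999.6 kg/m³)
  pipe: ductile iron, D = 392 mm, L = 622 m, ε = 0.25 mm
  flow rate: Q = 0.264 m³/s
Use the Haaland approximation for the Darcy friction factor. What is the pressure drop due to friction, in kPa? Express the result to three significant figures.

V = 4Q/(πD²) = 4·0.264/(π·0.392²) = 2.187 m/s
Re = VD/ν = 2.187·0.392/1.32×10^-6 = 6.50×10^5 → turbulent
ε/D = 0.25/392 = 6.38×10^-4
Haaland: f = 0.01824
h_f = f(L/D)V²/(2g) = 0.01824·(622/0.392)·2.187²/(2·9.81) = 7.060 m
Δp = ρg·h_f = 999.6·9.81·7.060 = 69.23 kPa

Δp ≈ 69.2 kPa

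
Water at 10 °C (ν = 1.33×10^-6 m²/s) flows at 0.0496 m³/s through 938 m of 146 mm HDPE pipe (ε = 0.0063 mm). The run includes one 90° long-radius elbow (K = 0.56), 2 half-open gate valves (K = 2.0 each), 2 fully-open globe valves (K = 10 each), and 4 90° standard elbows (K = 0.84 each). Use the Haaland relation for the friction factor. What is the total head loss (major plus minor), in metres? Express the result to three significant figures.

V = 4Q/(πD²) = 2.963 m/s; V²/2g = 0.4474 m
Re = 3.25×10^5, ε/D = 4.32×10^-5 → f = 0.01452 (Haaland)
Major: h_f = f(L/D)·V²/2g = 0.01452·6425·0.4474 = 41.75 m
Minor: ΣK = 27.9; h_m = ΣK·V²/2g = 12.49 m
Total H_L = 41.75 + 12.49 = 54.24 m

H_L ≈ 54.2 m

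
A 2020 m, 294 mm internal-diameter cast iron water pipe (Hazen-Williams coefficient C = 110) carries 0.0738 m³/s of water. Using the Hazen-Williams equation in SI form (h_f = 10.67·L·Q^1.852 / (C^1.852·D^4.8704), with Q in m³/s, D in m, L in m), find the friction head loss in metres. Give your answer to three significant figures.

h_f = 10.67·2020·0.0738^1.852 / (110^1.852·0.294^4.8704) = 11.11 m

h_f ≈ 11.1 m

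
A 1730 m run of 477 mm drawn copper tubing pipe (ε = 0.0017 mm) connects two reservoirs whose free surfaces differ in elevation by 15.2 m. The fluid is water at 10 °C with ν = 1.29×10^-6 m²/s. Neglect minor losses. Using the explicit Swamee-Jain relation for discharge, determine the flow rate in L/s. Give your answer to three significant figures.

Q ≈ 472 L/s

Swamee-Jain (Type II): Q = -0.965·√(gD⁵h_f/L)·ln[ε/(3.7D) + √(3.17ν²L/(gD³h_f))]
√(gD⁵h_f/L) = √(9.81·0.477⁵·15.2/1730) = 0.04613
ε/(3.7D) = 9.63×10^-7; √(3.17ν²L/(gD³h_f)) = 2.37×10^-5
Q = -0.965·0.04613·ln(2.471×10^-5) = 0.4723 m³/s
Check: V = 2.64 m/s, Re = 9.77×10^5, f = 0.01174, h_f = 15.2 m ≈ 15.2 m ✓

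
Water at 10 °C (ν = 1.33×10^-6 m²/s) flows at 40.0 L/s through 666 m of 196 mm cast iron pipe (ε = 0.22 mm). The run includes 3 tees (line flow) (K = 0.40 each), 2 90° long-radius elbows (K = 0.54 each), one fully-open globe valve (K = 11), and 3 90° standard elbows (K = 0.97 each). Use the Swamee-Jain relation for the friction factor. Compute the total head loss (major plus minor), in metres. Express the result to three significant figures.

H_L ≈ 8.05 m

V = 4Q/(πD²) = 1.326 m/s; V²/2g = 0.08958 m
Re = 1.95×10^5, ε/D = 0.00112 → f = 0.02169 (Swamee-Jain)
Major: h_f = f(L/D)·V²/2g = 0.02169·3398·0.08958 = 6.602 m
Minor: ΣK = 16.2; h_m = ΣK·V²/2g = 1.450 m
Total H_L = 6.602 + 1.450 = 8.053 m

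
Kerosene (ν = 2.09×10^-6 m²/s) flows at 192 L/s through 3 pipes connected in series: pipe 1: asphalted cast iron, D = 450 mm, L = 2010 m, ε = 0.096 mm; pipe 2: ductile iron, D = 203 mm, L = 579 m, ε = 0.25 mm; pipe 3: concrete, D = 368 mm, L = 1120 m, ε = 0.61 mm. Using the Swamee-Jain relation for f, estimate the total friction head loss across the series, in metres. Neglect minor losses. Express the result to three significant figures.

H ≈ 126 m

Pipe 1: V = 1.207 m/s, Re = 2.60×10^5, ε/D = 2.13×10^-4, f = 0.01668, h_1 = f(L/D)V²/2g = 5.535 m
Pipe 2: V = 5.932 m/s, Re = 5.76×10^5, ε/D = 0.00123, f = 0.02123, h_2 = f(L/D)V²/2g = 108.6 m
Pipe 3: V = 1.805 m/s, Re = 3.18×10^5, ε/D = 0.00166, f = 0.02309, h_3 = f(L/D)V²/2g = 11.67 m
Series → Q common, losses add: H = Σh = 125.8 m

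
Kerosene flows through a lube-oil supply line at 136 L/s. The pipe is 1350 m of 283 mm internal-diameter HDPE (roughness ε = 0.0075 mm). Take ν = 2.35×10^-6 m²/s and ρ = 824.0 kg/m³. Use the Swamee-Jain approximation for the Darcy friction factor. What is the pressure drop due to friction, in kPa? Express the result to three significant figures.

Δp ≈ 138 kPa

V = 4Q/(πD²) = 4·0.136/(π·0.283²) = 2.162 m/s
Re = VD/ν = 2.162·0.283/2.35×10^-6 = 2.60×10^5 → turbulent
ε/D = 0.0075/283 = 2.65×10^-5
Swamee-Jain: f = 0.01505
h_f = f(L/D)V²/(2g) = 0.01505·(1350/0.283)·2.162²/(2·9.81) = 17.10 m
Δp = ρg·h_f = 824.0·9.81·17.10 = 138.2 kPa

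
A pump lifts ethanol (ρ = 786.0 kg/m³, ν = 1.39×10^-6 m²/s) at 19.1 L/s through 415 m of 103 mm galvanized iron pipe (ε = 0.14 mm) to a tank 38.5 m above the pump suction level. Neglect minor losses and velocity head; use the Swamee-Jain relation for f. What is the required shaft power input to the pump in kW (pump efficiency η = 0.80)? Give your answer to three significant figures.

V = 4Q/(πD²) = 2.292 m/s; Re = 1.70×10^5; ε/D = 0.00136; f = 0.02270
h_f = f(L/D)V²/2g = 24.49 m
Total head H = z + h_f = 38.5 + 24.49 = 62.99 m
P_hyd = ρgQH = 786.0·9.81·0.0191·62.99 = 9.277 kW
P_shaft = P_hyd/η = 9.277/0.80 = 11.60 kW

P_shaft ≈ 11.6 kW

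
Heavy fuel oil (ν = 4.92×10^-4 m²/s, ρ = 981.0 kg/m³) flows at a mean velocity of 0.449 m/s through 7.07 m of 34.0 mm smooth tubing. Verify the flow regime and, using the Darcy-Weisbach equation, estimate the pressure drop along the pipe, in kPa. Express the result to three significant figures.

Re = VD/ν = 0.449·0.03400/4.92×10^-4 = 31.0 → laminar (Re < 2300)
f = 64/Re = 2.063
h_f = f(L/D)V²/(2g) = 2.063·(7.07/0.03400)·0.449²/(2·9.81) = 4.407 m
Δp = ρg·h_f = 981.0·9.81·4.407 = 42.41 kPa

Δp ≈ 42.4 kPa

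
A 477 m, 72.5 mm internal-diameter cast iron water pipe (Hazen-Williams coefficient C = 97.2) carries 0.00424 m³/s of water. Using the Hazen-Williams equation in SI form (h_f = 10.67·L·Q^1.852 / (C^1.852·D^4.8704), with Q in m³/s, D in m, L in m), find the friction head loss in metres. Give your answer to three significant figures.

h_f = 10.67·477·0.00424^1.852 / (97.2^1.852·0.0725^4.8704) = 15.21 m

h_f ≈ 15.2 m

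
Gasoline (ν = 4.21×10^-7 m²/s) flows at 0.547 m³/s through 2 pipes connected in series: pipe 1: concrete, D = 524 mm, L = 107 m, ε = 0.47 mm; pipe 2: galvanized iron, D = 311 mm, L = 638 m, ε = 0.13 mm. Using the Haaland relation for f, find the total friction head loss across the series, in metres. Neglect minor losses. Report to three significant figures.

H ≈ 89.0 m

Pipe 1: V = 2.537 m/s, Re = 3.16×10^6, ε/D = 8.97×10^-4, f = 0.01926, h_1 = f(L/D)V²/2g = 1.289 m
Pipe 2: V = 7.201 m/s, Re = 5.32×10^6, ε/D = 4.18×10^-4, f = 0.01618, h_2 = f(L/D)V²/2g = 87.71 m
Series → Q common, losses add: H = Σh = 89.00 m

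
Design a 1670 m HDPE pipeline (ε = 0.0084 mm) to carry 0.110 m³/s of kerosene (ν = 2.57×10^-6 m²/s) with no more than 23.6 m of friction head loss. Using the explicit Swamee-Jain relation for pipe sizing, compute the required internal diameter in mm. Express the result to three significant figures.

Swamee-Jain (Type III): D = 0.66·[ε^1.25·(LQ²/(gh_f))^4.75 + ν·Q^9.4·(L/(gh_f))^5.2]^0.04
LQ²/(gh_f) = 0.08728; L/(gh_f) = 7.213
Term 1 = ε^1.25·(…)^4.75 = 4.21×10^-12; Term 2 = ν·Q^9.4·(…)^5.2 = 7.27×10^-11
D = 0.66·(4.21×10^-12 + 7.27×10^-11)^0.04 = 0.2600 m = 260 mm
Check: V = 2.07 m/s, Re = 2.10×10^5, f = 0.01569, h_f = 22.1 m ≈ 23.6 m ✓

D ≈ 260 mm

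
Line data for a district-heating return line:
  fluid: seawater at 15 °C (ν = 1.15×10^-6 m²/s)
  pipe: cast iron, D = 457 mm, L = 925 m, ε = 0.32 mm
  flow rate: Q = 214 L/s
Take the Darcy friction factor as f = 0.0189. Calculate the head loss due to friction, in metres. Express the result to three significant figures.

h_f ≈ 3.32 m

V = 4Q/(πD²) = 4·0.214/(π·0.457²) = 1.305 m/s
h_f = f(L/D)V²/(2g) = 0.01890·(925/0.457)·1.305²/(2·9.81) = 3.319 m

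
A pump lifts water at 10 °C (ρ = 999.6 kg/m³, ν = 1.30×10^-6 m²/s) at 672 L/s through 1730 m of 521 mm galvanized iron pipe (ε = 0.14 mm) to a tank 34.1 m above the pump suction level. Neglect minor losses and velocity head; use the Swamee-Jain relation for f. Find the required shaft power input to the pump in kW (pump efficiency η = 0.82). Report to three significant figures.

V = 4Q/(πD²) = 3.152 m/s; Re = 1.26×10^6; ε/D = 2.69×10^-4; f = 0.01531
h_f = f(L/D)V²/2g = 25.75 m
Total head H = z + h_f = 34.1 + 25.75 = 59.85 m
P_hyd = ρgQH = 999.6·9.81·0.672·59.85 = 394.4 kW
P_shaft = P_hyd/η = 394.4/0.82 = 481.0 kW

P_shaft ≈ 481 kW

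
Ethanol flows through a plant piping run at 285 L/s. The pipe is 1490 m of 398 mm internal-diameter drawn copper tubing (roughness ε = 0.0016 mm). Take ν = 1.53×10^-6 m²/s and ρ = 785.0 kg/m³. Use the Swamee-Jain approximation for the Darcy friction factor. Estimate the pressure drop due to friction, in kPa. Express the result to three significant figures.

Δp ≈ 98.4 kPa

V = 4Q/(πD²) = 4·0.285/(π·0.398²) = 2.291 m/s
Re = VD/ν = 2.291·0.398/1.53×10^-6 = 5.96×10^5 → turbulent
ε/D = 0.0016/398 = 4.02×10^-6
Swamee-Jain: f = 0.01276
h_f = f(L/D)V²/(2g) = 0.01276·(1490/0.398)·2.291²/(2·9.81) = 12.78 m
Δp = ρg·h_f = 785.0·9.81·12.78 = 98.41 kPa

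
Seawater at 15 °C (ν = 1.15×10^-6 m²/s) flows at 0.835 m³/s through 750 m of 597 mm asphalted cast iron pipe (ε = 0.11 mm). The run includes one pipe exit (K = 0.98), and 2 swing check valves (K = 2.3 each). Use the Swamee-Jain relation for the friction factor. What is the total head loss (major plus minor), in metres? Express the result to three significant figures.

V = 4Q/(πD²) = 2.983 m/s; V²/2g = 0.4535 m
Re = 1.55×10^6, ε/D = 1.84×10^-4 → f = 0.01427 (Swamee-Jain)
Major: h_f = f(L/D)·V²/2g = 0.01427·1256·0.4535 = 8.130 m
Minor: ΣK = 5.58; h_m = ΣK·V²/2g = 2.531 m
Total H_L = 8.130 + 2.531 = 10.66 m

H_L ≈ 10.7 m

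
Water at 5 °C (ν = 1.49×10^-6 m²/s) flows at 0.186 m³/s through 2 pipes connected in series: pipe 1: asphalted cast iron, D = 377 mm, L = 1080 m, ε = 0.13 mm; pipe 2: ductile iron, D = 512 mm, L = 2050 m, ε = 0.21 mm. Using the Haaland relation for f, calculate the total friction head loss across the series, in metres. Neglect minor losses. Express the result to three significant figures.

Pipe 1: V = 1.666 m/s, Re = 4.22×10^5, ε/D = 3.45×10^-4, f = 0.01668, h_1 = f(L/D)V²/2g = 6.762 m
Pipe 2: V = 0.9034 m/s, Re = 3.10×10^5, ε/D = 4.10×10^-4, f = 0.01749, h_2 = f(L/D)V²/2g = 2.913 m
Series → Q common, losses add: H = Σh = 9.675 m

H ≈ 9.67 m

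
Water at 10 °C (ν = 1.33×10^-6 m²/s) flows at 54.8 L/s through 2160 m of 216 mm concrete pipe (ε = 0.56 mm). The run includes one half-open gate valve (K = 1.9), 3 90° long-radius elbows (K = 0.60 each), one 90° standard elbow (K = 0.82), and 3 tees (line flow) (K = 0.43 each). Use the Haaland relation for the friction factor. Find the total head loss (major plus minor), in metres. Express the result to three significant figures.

V = 4Q/(πD²) = 1.495 m/s; V²/2g = 0.1140 m
Re = 2.43×10^5, ε/D = 0.00259 → f = 0.02572 (Haaland)
Major: h_f = f(L/D)·V²/2g = 0.02572·10000·0.1140 = 29.32 m
Minor: ΣK = 5.81; h_m = ΣK·V²/2g = 0.6623 m
Total H_L = 29.32 + 0.6623 = 29.98 m

H_L ≈ 30.0 m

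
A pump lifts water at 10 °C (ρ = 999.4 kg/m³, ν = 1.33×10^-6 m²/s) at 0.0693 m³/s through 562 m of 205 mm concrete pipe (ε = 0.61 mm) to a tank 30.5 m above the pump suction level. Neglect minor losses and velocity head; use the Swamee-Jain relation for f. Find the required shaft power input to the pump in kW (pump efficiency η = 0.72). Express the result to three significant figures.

P_shaft ≈ 44.3 kW

V = 4Q/(πD²) = 2.100 m/s; Re = 3.24×10^5; ε/D = 0.00298; f = 0.02667
h_f = f(L/D)V²/2g = 16.43 m
Total head H = z + h_f = 30.5 + 16.43 = 46.93 m
P_hyd = ρgQH = 999.4·9.81·0.0693·46.93 = 31.88 kW
P_shaft = P_hyd/η = 31.88/0.72 = 44.28 kW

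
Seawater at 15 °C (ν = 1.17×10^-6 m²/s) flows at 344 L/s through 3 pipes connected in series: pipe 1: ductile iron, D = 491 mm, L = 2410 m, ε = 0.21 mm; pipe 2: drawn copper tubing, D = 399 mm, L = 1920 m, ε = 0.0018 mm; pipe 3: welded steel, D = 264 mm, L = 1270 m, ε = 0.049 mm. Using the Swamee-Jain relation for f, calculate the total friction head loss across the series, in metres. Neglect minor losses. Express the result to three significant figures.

H ≈ 175 m

Pipe 1: V = 1.817 m/s, Re = 7.62×10^5, ε/D = 4.28×10^-4, f = 0.01696, h_1 = f(L/D)V²/2g = 14.00 m
Pipe 2: V = 2.751 m/s, Re = 9.38×10^5, ε/D = 4.51×10^-6, f = 0.01184, h_2 = f(L/D)V²/2g = 21.98 m
Pipe 3: V = 6.284 m/s, Re = 1.42×10^6, ε/D = 1.86×10^-4, f = 0.01434, h_3 = f(L/D)V²/2g = 138.9 m
Series → Q common, losses add: H = Σh = 174.9 m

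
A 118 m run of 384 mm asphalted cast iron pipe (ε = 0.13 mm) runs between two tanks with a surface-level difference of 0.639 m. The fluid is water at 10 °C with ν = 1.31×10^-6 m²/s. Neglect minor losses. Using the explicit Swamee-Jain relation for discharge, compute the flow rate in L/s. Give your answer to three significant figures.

Swamee-Jain (Type II): Q = -0.965·√(gD⁵h_f/L)·ln[ε/(3.7D) + √(3.17ν²L/(gD³h_f))]
√(gD⁵h_f/L) = √(9.81·0.384⁵·0.639/118) = 0.02106
ε/(3.7D) = 9.15×10^-5; √(3.17ν²L/(gD³h_f)) = 4.25×10^-5
Q = -0.965·0.02106·ln(1.340×10^-4) = 0.1812 m³/s
Check: V = 1.56 m/s, Re = 4.59×10^5, f = 0.01677, h_f = 0.643 m ≈ 0.639 m ✓

Q ≈ 181 L/s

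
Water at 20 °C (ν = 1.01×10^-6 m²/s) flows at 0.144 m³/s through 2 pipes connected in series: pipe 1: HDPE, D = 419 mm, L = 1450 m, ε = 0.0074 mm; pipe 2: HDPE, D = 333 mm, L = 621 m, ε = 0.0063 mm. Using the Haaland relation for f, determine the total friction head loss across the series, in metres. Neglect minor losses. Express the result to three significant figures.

Pipe 1: V = 1.044 m/s, Re = 4.33×10^5, ε/D = 1.77×10^-5, f = 0.01359, h_1 = f(L/D)V²/2g = 2.615 m
Pipe 2: V = 1.653 m/s, Re = 5.45×10^5, ε/D = 1.89×10^-5, f = 0.01310, h_2 = f(L/D)V²/2g = 3.404 m
Series → Q common, losses add: H = Σh = 6.019 m

H ≈ 6.02 m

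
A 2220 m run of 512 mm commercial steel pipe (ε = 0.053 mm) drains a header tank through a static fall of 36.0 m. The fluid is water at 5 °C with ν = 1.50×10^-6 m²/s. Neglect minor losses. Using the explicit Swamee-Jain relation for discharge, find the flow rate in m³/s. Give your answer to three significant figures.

Swamee-Jain (Type II): Q = -0.965·√(gD⁵h_f/L)·ln[ε/(3.7D) + √(3.17ν²L/(gD³h_f))]
√(gD⁵h_f/L) = √(9.81·0.512⁵·36.0/2220) = 0.07481
ε/(3.7D) = 2.80×10^-5; √(3.17ν²L/(gD³h_f)) = 1.83×10^-5
Q = -0.965·0.07481·ln(4.625×10^-5) = 0.7206 m³/s
Check: V = 3.50 m/s, Re = 1.19×10^6, f = 0.01337, h_f = 36.2 m ≈ 36.0 m ✓

Q ≈ 0.721 m³/s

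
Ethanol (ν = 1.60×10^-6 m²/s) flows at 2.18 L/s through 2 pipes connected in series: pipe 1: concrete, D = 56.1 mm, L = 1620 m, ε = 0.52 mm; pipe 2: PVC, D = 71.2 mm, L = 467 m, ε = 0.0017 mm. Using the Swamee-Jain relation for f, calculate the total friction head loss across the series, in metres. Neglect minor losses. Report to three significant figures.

Pipe 1: V = 0.8819 m/s, Re = 3.09×10^4, ε/D = 0.00927, f = 0.03940, h_1 = f(L/D)V²/2g = 45.11 m
Pipe 2: V = 0.5475 m/s, Re = 2.44×10^4, ε/D = 2.39×10^-5, f = 0.02465, h_2 = f(L/D)V²/2g = 2.470 m
Series → Q common, losses add: H = Σh = 47.58 m

H ≈ 47.6 m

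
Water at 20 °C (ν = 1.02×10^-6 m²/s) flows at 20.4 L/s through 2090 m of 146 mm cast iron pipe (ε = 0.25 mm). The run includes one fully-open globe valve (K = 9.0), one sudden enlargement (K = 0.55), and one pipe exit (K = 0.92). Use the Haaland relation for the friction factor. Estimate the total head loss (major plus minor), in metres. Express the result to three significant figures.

V = 4Q/(πD²) = 1.219 m/s; V²/2g = 0.07568 m
Re = 1.74×10^5, ε/D = 0.00171 → f = 0.02352 (Haaland)
Major: h_f = f(L/D)·V²/2g = 0.02352·14315·0.07568 = 25.48 m
Minor: ΣK = 10.5; h_m = ΣK·V²/2g = 0.7923 m
Total H_L = 25.48 + 0.7923 = 26.27 m

H_L ≈ 26.3 m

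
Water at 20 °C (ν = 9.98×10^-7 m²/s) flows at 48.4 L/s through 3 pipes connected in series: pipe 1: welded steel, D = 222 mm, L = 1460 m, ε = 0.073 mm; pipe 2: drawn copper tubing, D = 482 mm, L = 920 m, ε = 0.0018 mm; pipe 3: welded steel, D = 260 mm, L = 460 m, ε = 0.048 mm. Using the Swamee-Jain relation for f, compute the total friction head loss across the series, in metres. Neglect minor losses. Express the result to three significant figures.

H ≈ 10.5 m

Pipe 1: V = 1.250 m/s, Re = 2.78×10^5, ε/D = 3.29×10^-4, f = 0.01738, h_1 = f(L/D)V²/2g = 9.108 m
Pipe 2: V = 0.2653 m/s, Re = 1.28×10^5, ε/D = 3.73×10^-6, f = 0.01700, h_2 = f(L/D)V²/2g = 0.1164 m
Pipe 3: V = 0.9116 m/s, Re = 2.37×10^5, ε/D = 1.85×10^-4, f = 0.01665, h_3 = f(L/D)V²/2g = 1.247 m
Series → Q common, losses add: H = Σh = 10.47 m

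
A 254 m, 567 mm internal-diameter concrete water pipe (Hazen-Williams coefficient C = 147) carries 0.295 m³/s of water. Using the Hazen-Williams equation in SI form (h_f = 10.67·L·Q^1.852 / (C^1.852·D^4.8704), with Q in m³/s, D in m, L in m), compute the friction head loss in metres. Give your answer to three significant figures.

h_f ≈ 0.434 m

h_f = 10.67·254·0.295^1.852 / (147^1.852·0.567^4.8704) = 0.4339 m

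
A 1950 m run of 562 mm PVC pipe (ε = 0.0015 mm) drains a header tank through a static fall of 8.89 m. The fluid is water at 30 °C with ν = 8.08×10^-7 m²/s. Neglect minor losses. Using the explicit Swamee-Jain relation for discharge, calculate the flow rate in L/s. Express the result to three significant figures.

Swamee-Jain (Type II): Q = -0.965·√(gD⁵h_f/L)·ln[ε/(3.7D) + √(3.17ν²L/(gD³h_f))]
√(gD⁵h_f/L) = √(9.81·0.562⁵·8.89/1950) = 0.05007
ε/(3.7D) = 7.21×10^-7; √(3.17ν²L/(gD³h_f)) = 1.61×10^-5
Q = -0.965·0.05007·ln(1.687×10^-5) = 0.5311 m³/s
Check: V = 2.14 m/s, Re = 1.49×10^6, f = 0.01095, h_f = 8.88 m ≈ 8.89 m ✓

Q ≈ 531 L/s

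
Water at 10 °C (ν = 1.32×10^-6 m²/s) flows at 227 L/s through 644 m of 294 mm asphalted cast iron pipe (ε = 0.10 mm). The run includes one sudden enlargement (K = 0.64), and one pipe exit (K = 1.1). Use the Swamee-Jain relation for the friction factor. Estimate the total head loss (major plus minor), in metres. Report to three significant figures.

H_L ≈ 21.4 m

V = 4Q/(πD²) = 3.344 m/s; V²/2g = 0.5699 m
Re = 7.45×10^5, ε/D = 3.40×10^-4 → f = 0.01631 (Swamee-Jain)
Major: h_f = f(L/D)·V²/2g = 0.01631·2190·0.5699 = 20.36 m
Minor: ΣK = 1.74; h_m = ΣK·V²/2g = 0.9916 m
Total H_L = 20.36 + 0.9916 = 21.36 m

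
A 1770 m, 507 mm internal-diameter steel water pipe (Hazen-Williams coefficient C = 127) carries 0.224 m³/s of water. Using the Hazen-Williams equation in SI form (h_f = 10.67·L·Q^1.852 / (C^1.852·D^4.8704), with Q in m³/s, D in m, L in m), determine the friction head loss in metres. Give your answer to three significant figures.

h_f = 10.67·1770·0.224^1.852 / (127^1.852·0.507^4.8704) = 4.105 m

h_f ≈ 4.10 m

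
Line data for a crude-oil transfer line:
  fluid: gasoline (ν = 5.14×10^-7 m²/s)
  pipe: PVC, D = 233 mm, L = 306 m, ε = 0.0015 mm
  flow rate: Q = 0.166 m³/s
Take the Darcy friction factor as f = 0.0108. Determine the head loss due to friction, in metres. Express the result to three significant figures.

V = 4Q/(πD²) = 4·0.166/(π·0.233²) = 3.893 m/s
h_f = f(L/D)V²/(2g) = 0.01080·(306/0.233)·3.893²/(2·9.81) = 10.96 m

h_f ≈ 11.0 m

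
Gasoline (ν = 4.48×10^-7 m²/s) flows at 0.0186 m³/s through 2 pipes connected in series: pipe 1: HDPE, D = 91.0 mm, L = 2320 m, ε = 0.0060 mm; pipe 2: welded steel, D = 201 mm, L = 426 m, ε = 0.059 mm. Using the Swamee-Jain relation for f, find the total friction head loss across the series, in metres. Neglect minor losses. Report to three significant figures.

H ≈ 147 m

Pipe 1: V = 2.860 m/s, Re = 5.81×10^5, ε/D = 6.59×10^-5, f = 0.01378, h_1 = f(L/D)V²/2g = 146.5 m
Pipe 2: V = 0.5862 m/s, Re = 2.63×10^5, ε/D = 2.94×10^-4, f = 0.01723, h_2 = f(L/D)V²/2g = 0.6397 m
Series → Q common, losses add: H = Σh = 147.1 m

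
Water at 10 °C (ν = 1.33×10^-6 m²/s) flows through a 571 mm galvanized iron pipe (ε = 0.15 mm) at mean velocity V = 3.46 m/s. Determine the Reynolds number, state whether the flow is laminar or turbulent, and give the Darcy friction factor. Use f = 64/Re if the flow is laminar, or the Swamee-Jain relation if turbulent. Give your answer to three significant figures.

Re = VD/ν = 3.460·0.571/1.33×10^-6 = 1.49×10^6
Re > 4000 → turbulent; ε/D = 2.63×10^-4
Swamee-Jain: f = 0.01516

Re ≈ 1.49×10^6; turbulent; f ≈ 0.0152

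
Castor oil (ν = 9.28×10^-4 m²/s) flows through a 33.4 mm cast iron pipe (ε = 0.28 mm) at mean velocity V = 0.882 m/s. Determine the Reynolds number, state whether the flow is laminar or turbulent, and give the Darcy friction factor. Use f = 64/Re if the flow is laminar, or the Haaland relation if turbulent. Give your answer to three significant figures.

Re = VD/ν = 0.8820·0.0334/9.28×10^-4 = 31.7
Re < 2300 → laminar → f = 64/Re = 2.016

Re ≈ 31.7; laminar; f = 64/Re ≈ 2.02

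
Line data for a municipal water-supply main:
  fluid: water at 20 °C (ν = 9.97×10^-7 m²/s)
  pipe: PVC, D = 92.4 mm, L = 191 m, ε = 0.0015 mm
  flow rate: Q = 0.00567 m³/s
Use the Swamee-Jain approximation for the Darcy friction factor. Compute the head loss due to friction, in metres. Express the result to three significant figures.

h_f ≈ 1.42 m

V = 4Q/(πD²) = 4·0.00567/(π·0.0924²) = 0.8456 m/s
Re = VD/ν = 0.8456·0.0924/9.97×10^-7 = 7.84×10^4 → turbulent
ε/D = 0.0015/92.4 = 1.62×10^-5
Swamee-Jain: f = 0.01889
h_f = f(L/D)V²/(2g) = 0.01889·(191/0.0924)·0.8456²/(2·9.81) = 1.423 m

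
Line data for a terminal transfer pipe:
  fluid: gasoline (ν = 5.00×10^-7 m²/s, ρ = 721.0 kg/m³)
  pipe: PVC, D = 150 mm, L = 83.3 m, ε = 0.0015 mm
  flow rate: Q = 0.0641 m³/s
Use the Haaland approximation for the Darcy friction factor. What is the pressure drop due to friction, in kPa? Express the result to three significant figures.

V = 4Q/(πD²) = 4·0.0641/(π·0.150²) = 3.627 m/s
Re = VD/ν = 3.627·0.150/5.00×10^-7 = 1.09×10^6 → turbulent
ε/D = 0.0015/150 = 1.00×10^-5
Haaland: f = 0.01161
h_f = f(L/D)V²/(2g) = 0.01161·(83.3/0.150)·3.627²/(2·9.81) = 4.326 m
Δp = ρg·h_f = 721.0·9.81·4.326 = 30.59 kPa

Δp ≈ 30.6 kPa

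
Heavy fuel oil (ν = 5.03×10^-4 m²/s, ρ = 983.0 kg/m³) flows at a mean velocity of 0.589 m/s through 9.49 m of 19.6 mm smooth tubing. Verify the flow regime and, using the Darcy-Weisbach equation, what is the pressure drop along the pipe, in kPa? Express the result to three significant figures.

Δp ≈ 230 kPa

Re = VD/ν = 0.589·0.01960/5.03×10^-4 = 23.0 → laminar (Re < 2300)
f = 64/Re = 2.789
h_f = f(L/D)V²/(2g) = 2.789·(9.49/0.01960)·0.589²/(2·9.81) = 23.87 m
Δp = ρg·h_f = 983.0·9.81·23.87 = 230.2 kPa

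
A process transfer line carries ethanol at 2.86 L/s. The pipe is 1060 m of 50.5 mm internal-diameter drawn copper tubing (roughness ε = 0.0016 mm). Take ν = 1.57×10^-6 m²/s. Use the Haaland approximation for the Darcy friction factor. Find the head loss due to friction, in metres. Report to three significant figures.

V = 4Q/(πD²) = 4·0.00286/(π·0.0505²) = 1.428 m/s
Re = VD/ν = 1.428·0.0505/1.57×10^-6 = 4.59×10^4 → turbulent
ε/D = 0.0016/50.5 = 3.17×10^-5
Haaland: f = 0.02119
h_f = f(L/D)V²/(2g) = 0.02119·(1060/0.0505)·1.428²/(2·9.81) = 46.22 m

h_f ≈ 46.2 m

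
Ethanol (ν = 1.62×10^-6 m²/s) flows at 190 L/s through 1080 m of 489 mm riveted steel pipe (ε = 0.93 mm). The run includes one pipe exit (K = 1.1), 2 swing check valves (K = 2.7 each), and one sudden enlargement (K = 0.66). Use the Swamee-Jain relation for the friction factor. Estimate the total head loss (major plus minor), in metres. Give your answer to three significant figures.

H_L ≈ 3.12 m

V = 4Q/(πD²) = 1.012 m/s; V²/2g = 0.05217 m
Re = 3.05×10^5, ε/D = 0.00190 → f = 0.02387 (Swamee-Jain)
Major: h_f = f(L/D)·V²/2g = 0.02387·2209·0.05217 = 2.750 m
Minor: ΣK = 7.16; h_m = ΣK·V²/2g = 0.3735 m
Total H_L = 2.750 + 0.3735 = 3.124 m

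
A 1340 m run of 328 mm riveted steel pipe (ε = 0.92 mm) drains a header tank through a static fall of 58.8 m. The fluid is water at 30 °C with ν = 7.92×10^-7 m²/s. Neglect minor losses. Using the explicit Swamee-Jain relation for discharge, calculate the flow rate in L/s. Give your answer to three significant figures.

Q ≈ 280 L/s

Swamee-Jain (Type II): Q = -0.965·√(gD⁵h_f/L)·ln[ε/(3.7D) + √(3.17ν²L/(gD³h_f))]
√(gD⁵h_f/L) = √(9.81·0.328⁵·58.8/1340) = 0.04043
ε/(3.7D) = 7.58×10^-4; √(3.17ν²L/(gD³h_f)) = 1.14×10^-5
Q = -0.965·0.04043·ln(7.695×10^-4) = 0.2797 m³/s
Check: V = 3.31 m/s, Re = 1.37×10^6, f = 0.02584, h_f = 59.0 m ≈ 58.8 m ✓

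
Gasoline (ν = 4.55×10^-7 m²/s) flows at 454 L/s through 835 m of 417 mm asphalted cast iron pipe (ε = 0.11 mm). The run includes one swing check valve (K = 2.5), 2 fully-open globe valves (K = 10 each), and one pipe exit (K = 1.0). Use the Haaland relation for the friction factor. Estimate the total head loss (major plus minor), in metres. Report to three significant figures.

H_L ≈ 29.9 m

V = 4Q/(πD²) = 3.324 m/s; V²/2g = 0.5632 m
Re = 3.05×10^6, ε/D = 2.64×10^-4 → f = 0.01481 (Haaland)
Major: h_f = f(L/D)·V²/2g = 0.01481·2002·0.5632 = 16.70 m
Minor: ΣK = 23.5; h_m = ΣK·V²/2g = 13.24 m
Total H_L = 16.70 + 13.24 = 29.94 m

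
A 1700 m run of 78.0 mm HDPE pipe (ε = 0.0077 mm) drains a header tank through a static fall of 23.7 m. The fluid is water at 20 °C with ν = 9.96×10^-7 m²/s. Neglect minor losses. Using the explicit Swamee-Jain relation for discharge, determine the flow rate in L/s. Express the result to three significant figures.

Swamee-Jain (Type II): Q = -0.965·√(gD⁵h_f/L)·ln[ε/(3.7D) + √(3.17ν²L/(gD³h_f))]
√(gD⁵h_f/L) = √(9.81·0.0780⁵·23.7/1700) = 6.284×10^-4
ε/(3.7D) = 2.67×10^-5; √(3.17ν²L/(gD³h_f)) = 2.20×10^-4
Q = -0.965·6.284×10^-4·ln(2.468×10^-4) = 0.005037 m³/s
Check: V = 1.05 m/s, Re = 8.26×10^4, f = 0.01912, h_f = 23.6 m ≈ 23.7 m ✓

Q ≈ 5.04 L/s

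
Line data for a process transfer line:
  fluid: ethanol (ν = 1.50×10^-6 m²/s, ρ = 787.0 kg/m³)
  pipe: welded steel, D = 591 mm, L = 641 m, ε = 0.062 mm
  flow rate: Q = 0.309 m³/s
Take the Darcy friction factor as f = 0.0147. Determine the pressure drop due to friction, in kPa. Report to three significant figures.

Δp ≈ 7.96 kPa

V = 4Q/(πD²) = 4·0.309/(π·0.591²) = 1.126 m/s
h_f = f(L/D)V²/(2g) = 0.01470·(641/0.591)·1.126²/(2·9.81) = 1.031 m
Δp = ρg·h_f = 787.0·9.81·1.031 = 7.960 kPa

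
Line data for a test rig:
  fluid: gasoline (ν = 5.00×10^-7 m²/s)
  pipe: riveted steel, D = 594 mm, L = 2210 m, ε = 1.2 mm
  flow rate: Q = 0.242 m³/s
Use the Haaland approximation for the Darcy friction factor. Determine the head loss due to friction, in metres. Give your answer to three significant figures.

h_f ≈ 3.43 m

V = 4Q/(πD²) = 4·0.242/(π·0.594²) = 0.8733 m/s
Re = VD/ν = 0.8733·0.594/5.00×10^-7 = 1.04×10^6 → turbulent
ε/D = 1.2/594 = 0.00202
Haaland: f = 0.02369
h_f = f(L/D)V²/(2g) = 0.02369·(2210/0.594)·0.8733²/(2·9.81) = 3.425 m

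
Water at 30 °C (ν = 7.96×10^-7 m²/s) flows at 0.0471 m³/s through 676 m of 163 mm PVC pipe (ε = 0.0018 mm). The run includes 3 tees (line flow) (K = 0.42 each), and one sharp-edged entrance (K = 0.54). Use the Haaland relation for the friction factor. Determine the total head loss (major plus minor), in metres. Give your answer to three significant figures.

V = 4Q/(πD²) = 2.257 m/s; V²/2g = 0.2597 m
Re = 4.62×10^5, ε/D = 1.10×10^-5 → f = 0.01337 (Haaland)
Major: h_f = f(L/D)·V²/2g = 0.01337·4147·0.2597 = 14.40 m
Minor: ΣK = 1.80; h_m = ΣK·V²/2g = 0.4674 m
Total H_L = 14.40 + 0.4674 = 14.86 m

H_L ≈ 14.9 m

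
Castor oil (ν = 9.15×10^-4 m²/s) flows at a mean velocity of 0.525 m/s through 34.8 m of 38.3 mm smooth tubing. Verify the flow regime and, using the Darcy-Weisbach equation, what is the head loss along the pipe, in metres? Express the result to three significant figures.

h_f ≈ 37.2 m

Re = VD/ν = 0.525·0.03830/9.15×10^-4 = 22.0 → laminar (Re < 2300)
f = 64/Re = 2.912
h_f = f(L/D)V²/(2g) = 2.912·(34.8/0.03830)·0.525²/(2·9.81) = 37.17 m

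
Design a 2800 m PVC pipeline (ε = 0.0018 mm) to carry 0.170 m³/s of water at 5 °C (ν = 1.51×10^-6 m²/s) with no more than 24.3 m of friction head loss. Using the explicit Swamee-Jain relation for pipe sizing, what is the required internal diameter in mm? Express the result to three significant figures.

D ≈ 331 mm

Swamee-Jain (Type III): D = 0.66·[ε^1.25·(LQ²/(gh_f))^4.75 + ν·Q^9.4·(L/(gh_f))^5.2]^0.04
LQ²/(gh_f) = 0.3395; L/(gh_f) = 11.75
Term 1 = ε^1.25·(…)^4.75 = 3.89×10^-10; Term 2 = ν·Q^9.4·(…)^5.2 = 3.23×10^-8
D = 0.66·(3.89×10^-10 + 3.23×10^-8)^0.04 = 0.3312 m = 331 mm
Check: V = 1.97 m/s, Re = 4.33×10^5, f = 0.01352, h_f = 22.7 m ≈ 24.3 m ✓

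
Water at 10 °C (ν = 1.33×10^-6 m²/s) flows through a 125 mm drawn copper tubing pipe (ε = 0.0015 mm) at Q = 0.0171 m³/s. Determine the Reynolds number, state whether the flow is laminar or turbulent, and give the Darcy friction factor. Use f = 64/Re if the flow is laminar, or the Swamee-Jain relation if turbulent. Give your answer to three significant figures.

Re ≈ 1.31×10^5; turbulent; f ≈ 0.0170

V = 4Q/(πD²) = 1.393 m/s
Re = VD/ν = 1.393·0.125/1.33×10^-6 = 1.31×10^5
Re > 4000 → turbulent; ε/D = 1.20×10^-5
Swamee-Jain: f = 0.01698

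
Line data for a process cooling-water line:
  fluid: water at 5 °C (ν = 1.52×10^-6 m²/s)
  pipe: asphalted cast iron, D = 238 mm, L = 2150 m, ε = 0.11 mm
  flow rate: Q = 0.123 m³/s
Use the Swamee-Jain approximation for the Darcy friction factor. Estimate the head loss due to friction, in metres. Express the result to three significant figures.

V = 4Q/(πD²) = 4·0.123/(π·0.238²) = 2.765 m/s
Re = VD/ν = 2.765·0.238/1.52×10^-6 = 4.33×10^5 → turbulent
ε/D = 0.11/238 = 4.62×10^-4
Swamee-Jain: f = 0.01768
h_f = f(L/D)V²/(2g) = 0.01768·(2150/0.238)·2.765²/(2·9.81) = 62.21 m

h_f ≈ 62.2 m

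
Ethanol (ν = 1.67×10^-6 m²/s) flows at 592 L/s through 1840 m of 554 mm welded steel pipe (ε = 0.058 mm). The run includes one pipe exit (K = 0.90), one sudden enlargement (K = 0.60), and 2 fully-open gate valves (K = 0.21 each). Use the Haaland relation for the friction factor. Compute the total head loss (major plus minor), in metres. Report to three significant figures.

V = 4Q/(πD²) = 2.456 m/s; V²/2g = 0.3074 m
Re = 8.15×10^5, ε/D = 1.05×10^-4 → f = 0.01363 (Haaland)
Major: h_f = f(L/D)·V²/2g = 0.01363·3321·0.3074 = 13.91 m
Minor: ΣK = 1.92; h_m = ΣK·V²/2g = 0.5902 m
Total H_L = 13.91 + 0.5902 = 14.50 m

H_L ≈ 14.5 m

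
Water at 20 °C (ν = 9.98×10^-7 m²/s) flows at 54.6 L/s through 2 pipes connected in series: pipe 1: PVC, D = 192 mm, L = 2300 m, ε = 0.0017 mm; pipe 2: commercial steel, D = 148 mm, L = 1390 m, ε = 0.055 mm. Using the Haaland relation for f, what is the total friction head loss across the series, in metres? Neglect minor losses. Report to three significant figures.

H ≈ 111 m

Pipe 1: V = 1.886 m/s, Re = 3.63×10^5, ε/D = 8.85×10^-6, f = 0.01393, h_1 = f(L/D)V²/2g = 30.24 m
Pipe 2: V = 3.174 m/s, Re = 4.71×10^5, ε/D = 3.72×10^-4, f = 0.01676, h_2 = f(L/D)V²/2g = 80.82 m
Series → Q common, losses add: H = Σh = 111.1 m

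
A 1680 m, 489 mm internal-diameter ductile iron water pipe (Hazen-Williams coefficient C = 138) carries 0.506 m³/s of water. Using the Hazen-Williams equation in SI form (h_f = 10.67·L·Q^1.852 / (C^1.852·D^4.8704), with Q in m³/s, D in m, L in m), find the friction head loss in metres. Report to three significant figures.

h_f ≈ 18.0 m

h_f = 10.67·1680·0.506^1.852 / (138^1.852·0.489^4.8704) = 18.02 m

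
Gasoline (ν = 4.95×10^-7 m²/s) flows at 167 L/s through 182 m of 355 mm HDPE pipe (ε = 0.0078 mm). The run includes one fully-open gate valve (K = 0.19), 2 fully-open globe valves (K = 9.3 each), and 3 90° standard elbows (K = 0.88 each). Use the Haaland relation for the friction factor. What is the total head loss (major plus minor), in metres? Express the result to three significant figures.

H_L ≈ 3.98 m

V = 4Q/(πD²) = 1.687 m/s; V²/2g = 0.1451 m
Re = 1.21×10^6, ε/D = 2.20×10^-5 → f = 0.01169 (Haaland)
Major: h_f = f(L/D)·V²/2g = 0.01169·512.7·0.1451 = 0.8698 m
Minor: ΣK = 21.4; h_m = ΣK·V²/2g = 3.109 m
Total H_L = 0.8698 + 3.109 = 3.979 m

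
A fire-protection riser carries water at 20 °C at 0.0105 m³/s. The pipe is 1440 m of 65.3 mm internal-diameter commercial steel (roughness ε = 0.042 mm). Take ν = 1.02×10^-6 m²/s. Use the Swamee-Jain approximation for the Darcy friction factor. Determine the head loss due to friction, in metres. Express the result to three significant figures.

h_f ≈ 217 m

V = 4Q/(πD²) = 4·0.0105/(π·0.0653²) = 3.135 m/s
Re = VD/ν = 3.135·0.0653/1.02×10^-6 = 2.01×10^5 → turbulent
ε/D = 0.042/65.3 = 6.43×10^-4
Swamee-Jain: f = 0.01964
h_f = f(L/D)V²/(2g) = 0.01964·(1440/0.0653)·3.135²/(2·9.81) = 217.0 m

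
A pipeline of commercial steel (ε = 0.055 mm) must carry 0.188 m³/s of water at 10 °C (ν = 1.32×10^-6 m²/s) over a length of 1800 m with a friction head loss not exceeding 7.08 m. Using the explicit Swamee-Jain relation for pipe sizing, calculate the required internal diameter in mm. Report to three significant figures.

D ≈ 412 mm

Swamee-Jain (Type III): D = 0.66·[ε^1.25·(LQ²/(gh_f))^4.75 + ν·Q^9.4·(L/(gh_f))^5.2]^0.04
LQ²/(gh_f) = 0.9160; L/(gh_f) = 25.92
Term 1 = ε^1.25·(…)^4.75 = 3.12×10^-6; Term 2 = ν·Q^9.4·(…)^5.2 = 4.45×10^-6
D = 0.66·(3.12×10^-6 + 4.45×10^-6)^0.04 = 0.4118 m = 412 mm
Check: V = 1.41 m/s, Re = 4.40×10^5, f = 0.01505, h_f = 6.68 m ≈ 7.08 m ✓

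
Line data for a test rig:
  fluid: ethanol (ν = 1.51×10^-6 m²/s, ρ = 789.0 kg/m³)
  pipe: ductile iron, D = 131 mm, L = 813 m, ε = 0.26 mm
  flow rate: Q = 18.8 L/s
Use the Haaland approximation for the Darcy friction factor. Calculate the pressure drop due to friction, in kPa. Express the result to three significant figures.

Δp ≈ 118 kPa

V = 4Q/(πD²) = 4·0.0188/(π·0.131²) = 1.395 m/s
Re = VD/ν = 1.395·0.131/1.51×10^-6 = 1.21×10^5 → turbulent
ε/D = 0.26/131 = 0.00198
Haaland: f = 0.02469
h_f = f(L/D)V²/(2g) = 0.02469·(813/0.131)·1.395²/(2·9.81) = 15.19 m
Δp = ρg·h_f = 789.0·9.81·15.19 = 117.6 kPa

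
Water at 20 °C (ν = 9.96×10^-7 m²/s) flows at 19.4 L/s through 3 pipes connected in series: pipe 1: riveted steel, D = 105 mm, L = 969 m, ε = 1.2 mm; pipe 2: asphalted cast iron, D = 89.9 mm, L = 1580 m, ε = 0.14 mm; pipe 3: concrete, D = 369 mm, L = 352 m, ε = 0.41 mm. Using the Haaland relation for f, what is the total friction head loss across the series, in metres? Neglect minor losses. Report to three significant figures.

H ≈ 284 m

Pipe 1: V = 2.240 m/s, Re = 2.36×10^5, ε/D = 0.0114, f = 0.03998, h_1 = f(L/D)V²/2g = 94.38 m
Pipe 2: V = 3.056 m/s, Re = 2.76×10^5, ε/D = 0.00156, f = 0.02266, h_2 = f(L/D)V²/2g = 189.6 m
Pipe 3: V = 0.1814 m/s, Re = 6.72×10^4, ε/D = 0.00111, f = 0.02321, h_3 = f(L/D)V²/2g = 0.03714 m
Series → Q common, losses add: H = Σh = 284.0 m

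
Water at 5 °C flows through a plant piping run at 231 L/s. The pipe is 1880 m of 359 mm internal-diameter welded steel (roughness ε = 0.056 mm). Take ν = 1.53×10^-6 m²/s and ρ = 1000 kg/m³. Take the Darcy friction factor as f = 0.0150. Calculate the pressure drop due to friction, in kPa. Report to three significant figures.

Δp ≈ 205 kPa

V = 4Q/(πD²) = 4·0.231/(π·0.359²) = 2.282 m/s
h_f = f(L/D)V²/(2g) = 0.01500·(1880/0.359)·2.282²/(2·9.81) = 20.85 m
Δp = ρg·h_f = 1000·9.81·20.85 = 204.5 kPa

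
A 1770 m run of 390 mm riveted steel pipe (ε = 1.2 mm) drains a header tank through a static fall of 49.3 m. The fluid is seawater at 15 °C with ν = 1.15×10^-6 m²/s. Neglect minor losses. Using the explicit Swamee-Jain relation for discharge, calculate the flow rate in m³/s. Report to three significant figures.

Swamee-Jain (Type II): Q = -0.965·√(gD⁵h_f/L)·ln[ε/(3.7D) + √(3.17ν²L/(gD³h_f))]
√(gD⁵h_f/L) = √(9.81·0.390⁵·49.3/1770) = 0.04965
ε/(3.7D) = 8.32×10^-4; √(3.17ν²L/(gD³h_f)) = 1.61×10^-5
Q = -0.965·0.04965·ln(8.477×10^-4) = 0.3389 m³/s
Check: V = 2.84 m/s, Re = 9.62×10^5, f = 0.02656, h_f = 49.4 m ≈ 49.3 m ✓

Q ≈ 0.339 m³/s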